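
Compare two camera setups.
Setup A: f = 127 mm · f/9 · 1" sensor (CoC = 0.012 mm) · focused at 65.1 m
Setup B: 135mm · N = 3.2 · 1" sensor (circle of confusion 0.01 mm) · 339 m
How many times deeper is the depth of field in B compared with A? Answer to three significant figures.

Setup A: H = 127²/(9×0.012) + 127 ≈ 149469.6 mm; DoF = Df − Dn = 115233 − 45364 ≈ 69869 mm.
Setup B: H = 135²/(3.2×0.01) + 135 ≈ 569666.2 mm; DoF = Df − Dn = 837015 − 212541 ≈ 624474 mm.
Ratio = 624474 / 69869 ≈ 8.94.

8.94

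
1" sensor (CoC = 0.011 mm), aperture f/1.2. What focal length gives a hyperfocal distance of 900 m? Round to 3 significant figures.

109 mm

From H = f²/(N·c) + f, with f ≪ H: f ≈ √(H·N·c) = √(900000 × 1.2 × 0.011) = √11880 ≈ 109.0 mm.
The +f correction barely moves this — solving exactly, f² + N·c·f − N·c·H = 0 ⇒ f = (−N·c + √((N·c)² + 4·N·c·H))/2 = (−0.0132 + √47520)/2 ≈ 108.99 mm, so f ≈ 109 mm.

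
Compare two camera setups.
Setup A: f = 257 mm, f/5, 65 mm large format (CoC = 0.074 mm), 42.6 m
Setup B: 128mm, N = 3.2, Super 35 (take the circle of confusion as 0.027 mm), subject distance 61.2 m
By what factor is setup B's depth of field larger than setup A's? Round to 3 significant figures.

Setup A: H = 257²/(5×0.074) + 257 ≈ 178767.8 mm; DoF = Df − Dn = 55847 − 34433 ≈ 21414 mm.
Setup B: H = 128²/(3.2×0.027) + 128 ≈ 189757.6 mm; DoF = Df − Dn = 90273 − 46291 ≈ 43982 mm.
Ratio = 43982 / 21414 ≈ 2.05.

2.05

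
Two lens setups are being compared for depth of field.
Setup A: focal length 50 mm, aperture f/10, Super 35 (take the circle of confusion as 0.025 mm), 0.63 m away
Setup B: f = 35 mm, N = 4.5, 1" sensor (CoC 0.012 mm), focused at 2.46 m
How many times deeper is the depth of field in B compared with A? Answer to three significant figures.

7.26

Setup A: H = 50²/(10×0.025) + 50 ≈ 10050.0 mm; DoF = Df − Dn = 668.790 − 595.463 ≈ 73.327 mm.
Setup B: H = 35²/(4.5×0.012) + 35 ≈ 22720.2 mm; DoF = Df − Dn = 2754.44 − 2222.43 ≈ 532.01 mm.
Ratio = 532.01 / 73.327 ≈ 7.26.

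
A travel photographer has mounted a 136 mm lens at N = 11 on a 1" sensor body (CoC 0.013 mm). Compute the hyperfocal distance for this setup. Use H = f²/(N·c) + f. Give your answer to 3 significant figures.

129 m

Hyperfocal distance H = f²/(N·c) + f = 136²/(11 × 0.013) + 136 = 18496/0.143 + 136 ≈ 129478.7 mm ≈ 129 m.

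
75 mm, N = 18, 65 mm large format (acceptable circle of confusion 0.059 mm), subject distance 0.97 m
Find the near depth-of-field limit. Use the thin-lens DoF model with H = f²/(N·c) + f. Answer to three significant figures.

Hyperfocal distance H = f²/(N·c) + f = 75²/(18 × 0.059) + 75 = 5625/1.062 + 75 ≈ 5371.6 mm ≈ 5.372 m.
Near limit Dn = s·(H − f)/(H + s − 2f) = 970 × (5371.6 − 75) / (5371.6 + 970 − 2 × 75) = 970 × 5296.6 / 6191.6 ≈ 829.79 mm ≈ 0.830 m.

0.830 m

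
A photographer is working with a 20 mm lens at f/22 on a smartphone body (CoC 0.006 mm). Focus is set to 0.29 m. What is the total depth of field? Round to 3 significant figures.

Hyperfocal distance H = f²/(N·c) + f = 20²/(22 × 0.006) + 20 = 400/0.132 + 20 ≈ 3050.3 mm ≈ 3.050 m.
Near limit Dn = s·(H − f)/(H + s − 2f) = 290 × (3050.3 − 20) / (3050.3 + 290 − 2 × 20) = 290 × 3030.3 / 3300.3 ≈ 266.275 mm.
Far limit Df = s·(H − f)/(H − s) = 290 × (3050.3 − 20) / (3050.3 − 290) = 290 × 3030.3 / 2760.3 ≈ 318.366 mm.
Depth of field = Df − Dn = 318.366 − 266.275 ≈ 52.091 mm.

52.1 mm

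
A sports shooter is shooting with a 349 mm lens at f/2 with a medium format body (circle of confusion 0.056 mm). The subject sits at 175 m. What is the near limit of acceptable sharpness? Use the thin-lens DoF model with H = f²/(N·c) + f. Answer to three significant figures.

151 m

Hyperfocal distance H = f²/(N·c) + f = 349²/(2 × 0.056) + 349 = 121801/0.112 + 349 ≈ 1087857.9 mm ≈ 1088 m.
Near limit Dn = s·(H − f)/(H + s − 2f) = 175000 × (1087857.9 − 349) / (1087857.9 + 175000 − 2 × 349) = 175000 × 1087508.9 / 1262159.9 ≈ 150784 mm ≈ 151 m.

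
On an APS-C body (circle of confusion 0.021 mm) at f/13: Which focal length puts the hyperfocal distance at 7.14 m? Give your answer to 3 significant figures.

From H = f²/(N·c) + f, with f ≪ H: f ≈ √(H·N·c) = √(7140 × 13 × 0.021) = √1949.2 ≈ 44.15 mm.
Exact: f² + N·c·f − N·c·H = 0 ⇒ f = (−N·c + √((N·c)² + 4·N·c·H))/2 = (−0.273 + √7797.0)/2 ≈ 44.014 mm ≈ 44.0 mm.

44.0 mm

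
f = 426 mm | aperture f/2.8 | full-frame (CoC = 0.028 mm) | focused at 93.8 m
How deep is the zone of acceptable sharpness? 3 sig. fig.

Hyperfocal distance H = f²/(N·c) + f = 426²/(2.8 × 0.028) + 426 = 181476/0.0784 + 426 ≈ 2315170.9 mm ≈ 2315 m.
Near limit Dn = s·(H − f)/(H + s − 2f) = 93800 × (2315170.9 − 426) / (2315170.9 + 93800 − 2 × 426) = 93800 × 2314744.9 / 2408118.9 ≈ 90162.9 mm.
Far limit Df = s·(H − f)/(H − s) = 93800 × (2315170.9 − 426) / (2315170.9 − 93800) = 93800 × 2314744.9 / 2221370.9 ≈ 97742.8 mm.
Depth of field = Df − Dn = 97742.8 − 90162.9 ≈ 7579.9 mm ≈ 7.58 m.

7.58 m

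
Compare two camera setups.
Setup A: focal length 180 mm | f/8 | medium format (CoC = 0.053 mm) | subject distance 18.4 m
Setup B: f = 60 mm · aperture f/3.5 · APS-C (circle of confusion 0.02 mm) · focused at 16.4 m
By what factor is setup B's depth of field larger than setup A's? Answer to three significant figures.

1.25

Setup A: H = 180²/(8×0.053) + 180 ≈ 76595.1 mm; DoF = Df − Dn = 24160.8 − 14857.5 ≈ 9303.3 mm.
Setup B: H = 60²/(3.5×0.02) + 60 ≈ 51488.6 mm; DoF = Df − Dn = 24037 − 12446 ≈ 11591 mm.
Ratio = 11591 / 9303.3 ≈ 1.25.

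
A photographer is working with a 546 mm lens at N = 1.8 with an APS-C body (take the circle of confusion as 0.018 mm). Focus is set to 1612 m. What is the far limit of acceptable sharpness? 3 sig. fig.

Hyperfocal distance H = f²/(N·c) + f = 546²/(1.8 × 0.018) + 546 = 298116/0.0324 + 546 ≈ 9201657.1 mm ≈ 9202 m.
Far limit Df = s·(H − f)/(H − s) = 1612000 × (9201657.1 − 546) / (9201657.1 − 1612000) = 1612000 × 9201111.1 / 7589657.1 ≈ 1954264 mm ≈ 1950 m.

1950 m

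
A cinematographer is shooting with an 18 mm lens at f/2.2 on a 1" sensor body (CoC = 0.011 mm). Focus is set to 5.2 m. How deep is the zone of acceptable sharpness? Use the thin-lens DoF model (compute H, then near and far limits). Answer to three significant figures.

4.73 m

Hyperfocal distance H = f²/(N·c) + f = 18²/(2.2 × 0.011) + 18 = 324/0.0242 + 18 ≈ 13406.4 mm ≈ 13.41 m.
Near limit Dn = s·(H − f)/(H + s − 2f) = 5200 × (13406.4 − 18) / (13406.4 + 5200 − 2 × 18) = 5200 × 13388.4 / 18570.4 ≈ 3749.0 mm.
Far limit Df = s·(H − f)/(H − s) = 5200 × (13406.4 − 18) / (13406.4 − 5200) = 5200 × 13388.4 / 8206.4 ≈ 8483.6 mm.
Depth of field = Df − Dn = 8483.6 − 3749.0 ≈ 4734.6 mm ≈ 4.73 m.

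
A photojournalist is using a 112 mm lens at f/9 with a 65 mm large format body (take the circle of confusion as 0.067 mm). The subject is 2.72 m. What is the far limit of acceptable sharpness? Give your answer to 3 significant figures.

Hyperfocal distance H = f²/(N·c) + f = 112²/(9 × 0.067) + 112 = 12544/0.603 + 112 ≈ 20914.7 mm ≈ 20.91 m.
Far limit Df = s·(H − f)/(H − s) = 2720 × (20914.7 − 112) / (20914.7 − 2720) = 2720 × 20802.7 / 18194.7 ≈ 3109.9 mm ≈ 3.11 m.

3.11 m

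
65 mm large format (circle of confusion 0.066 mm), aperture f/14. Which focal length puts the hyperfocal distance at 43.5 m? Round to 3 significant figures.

From H = f²/(N·c) + f, with f ≪ H: f ≈ √(H·N·c) = √(43500 × 14 × 0.066) = √40194 ≈ 200.5 mm.
Exact: f² + N·c·f − N·c·H = 0 ⇒ f = (−N·c + √((N·c)² + 4·N·c·H))/2 = (−0.924 + √160777)/2 ≈ 200.02 mm ≈ 200 mm.

200 mm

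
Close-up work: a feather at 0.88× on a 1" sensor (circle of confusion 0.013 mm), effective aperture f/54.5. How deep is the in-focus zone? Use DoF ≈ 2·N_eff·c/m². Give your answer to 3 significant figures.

1.83 mm

At magnification m, DoF ≈ 2·N_eff·c/m² = 2 × 54.5 × 0.013 / 0.88² = 1.417 / 0.7744 ≈ 1.83 mm.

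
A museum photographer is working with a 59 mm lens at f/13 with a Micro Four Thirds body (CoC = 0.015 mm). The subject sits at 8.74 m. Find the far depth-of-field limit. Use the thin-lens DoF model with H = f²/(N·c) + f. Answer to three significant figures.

17.0 m

Hyperfocal distance H = f²/(N·c) + f = 59²/(13 × 0.015) + 59 = 3481/0.195 + 59 ≈ 17910.3 mm ≈ 17.91 m.
Far limit Df = s·(H − f)/(H − s) = 8740 × (17910.3 − 59) / (17910.3 − 8740) = 8740 × 17851.3 / 9170.3 ≈ 17014 mm ≈ 17.0 m.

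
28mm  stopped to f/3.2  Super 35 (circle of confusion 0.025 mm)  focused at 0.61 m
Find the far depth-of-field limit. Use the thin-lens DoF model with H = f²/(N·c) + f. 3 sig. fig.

0.649 m

Hyperfocal distance H = f²/(N·c) + f = 28²/(3.2 × 0.025) + 28 = 784/0.08 + 28 ≈ 9828.0 mm ≈ 9.828 m.
Far limit Df = s·(H − f)/(H − s) = 610 × (9828.0 − 28) / (9828.0 − 610) = 610 × 9800.0 / 9218.0 ≈ 648.51 mm ≈ 0.649 m.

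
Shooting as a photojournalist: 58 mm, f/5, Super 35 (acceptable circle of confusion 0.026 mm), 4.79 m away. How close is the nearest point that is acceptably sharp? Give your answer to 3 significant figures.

4.05 m

Hyperfocal distance H = f²/(N·c) + f = 58²/(5 × 0.026) + 58 = 3364/0.13 + 58 ≈ 25934.9 mm ≈ 25.93 m.
Near limit Dn = s·(H − f)/(H + s − 2f) = 4790 × (25934.9 − 58) / (25934.9 + 4790 − 2 × 58) = 4790 × 25876.9 / 30608.9 ≈ 4049.5 mm ≈ 4.05 m.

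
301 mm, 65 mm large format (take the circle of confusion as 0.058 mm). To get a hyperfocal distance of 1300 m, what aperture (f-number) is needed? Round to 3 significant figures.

f/1.20

Rearrange H = f²/(N·c) + f for N: N = f² / ((H − f)·c).
N = 301² / ((1300000 − 301) × 0.058) = 90601 / 75383 ≈ 1.20.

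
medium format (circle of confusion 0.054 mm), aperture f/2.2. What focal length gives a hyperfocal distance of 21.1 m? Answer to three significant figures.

From H = f²/(N·c) + f, with f ≪ H: f ≈ √(H·N·c) = √(21100 × 2.2 × 0.054) = √2506.7 ≈ 50.07 mm.
Exact: f² + N·c·f − N·c·H = 0 ⇒ f = (−N·c + √((N·c)² + 4·N·c·H))/2 = (−0.1188 + √10027)/2 ≈ 50.007 mm ≈ 50.0 mm.

50.0 mm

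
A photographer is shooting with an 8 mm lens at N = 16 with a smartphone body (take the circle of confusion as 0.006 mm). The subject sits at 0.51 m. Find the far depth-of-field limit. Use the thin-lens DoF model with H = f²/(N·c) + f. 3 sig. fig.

Hyperfocal distance H = f²/(N·c) + f = 8²/(16 × 0.006) + 8 = 64/0.096 + 8 ≈ 674.7 mm ≈ 0.675 m.
Far limit Df = s·(H − f)/(H − s) = 510 × (674.7 − 8) / (674.7 − 510) = 510 × 666.7 / 164.7 ≈ 2064.8 mm ≈ 2.06 m.

2.06 m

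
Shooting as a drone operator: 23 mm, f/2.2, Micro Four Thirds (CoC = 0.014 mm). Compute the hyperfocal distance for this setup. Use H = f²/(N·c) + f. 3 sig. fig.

17.2 m

Hyperfocal distance H = f²/(N·c) + f = 23²/(2.2 × 0.014) + 23 = 529/0.0308 + 23 ≈ 17198.3 mm ≈ 17.2 m.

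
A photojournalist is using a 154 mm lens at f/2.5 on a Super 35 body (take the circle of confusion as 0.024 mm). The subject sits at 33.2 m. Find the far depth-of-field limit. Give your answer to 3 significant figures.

36.2 m

Hyperfocal distance H = f²/(N·c) + f = 154²/(2.5 × 0.024) + 154 = 23716/0.06 + 154 ≈ 395420.7 mm ≈ 395.4 m.
Far limit Df = s·(H − f)/(H − s) = 33200 × (395420.7 − 154) / (395420.7 − 33200) = 33200 × 395266.7 / 362220.7 ≈ 36229 mm ≈ 36.2 m.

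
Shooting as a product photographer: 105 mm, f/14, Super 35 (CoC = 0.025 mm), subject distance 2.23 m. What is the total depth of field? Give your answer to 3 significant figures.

Hyperfocal distance H = f²/(N·c) + f = 105²/(14 × 0.025) + 105 = 11025/0.35 + 105 ≈ 31605.0 mm ≈ 31.60 m.
Near limit Dn = s·(H − f)/(H + s − 2f) = 2230 × (31605.0 − 105) / (31605.0 + 2230 − 2 × 105) = 2230 × 31500.0 / 33625.0 ≈ 2089.07 mm.
Far limit Df = s·(H − f)/(H − s) = 2230 × (31605.0 − 105) / (31605.0 − 2230) = 2230 × 31500.0 / 29375.0 ≈ 2391.32 mm.
Depth of field = Df − Dn = 2391.32 − 2089.07 ≈ 302.25 mm.

302 mm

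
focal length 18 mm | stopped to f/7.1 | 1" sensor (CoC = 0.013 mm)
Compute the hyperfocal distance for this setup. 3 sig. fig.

3.53 m

Hyperfocal distance H = f²/(N·c) + f = 18²/(7.1 × 0.013) + 18 = 324/0.0923 + 18 ≈ 3528.3 mm ≈ 3.53 m.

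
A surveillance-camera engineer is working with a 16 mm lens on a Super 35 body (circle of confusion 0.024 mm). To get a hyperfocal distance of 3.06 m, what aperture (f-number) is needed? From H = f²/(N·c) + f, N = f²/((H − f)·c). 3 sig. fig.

f/3.50

Rearrange H = f²/(N·c) + f for N: N = f² / ((H − f)·c).
N = 16² / ((3060 − 16) × 0.024) = 256 / 73.06 ≈ 3.50.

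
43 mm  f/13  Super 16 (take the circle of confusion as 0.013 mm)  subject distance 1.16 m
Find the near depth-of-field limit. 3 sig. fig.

1.05 m

Hyperfocal distance H = f²/(N·c) + f = 43²/(13 × 0.013) + 43 = 1849/0.169 + 43 ≈ 10983.8 mm ≈ 10.98 m.
Near limit Dn = s·(H − f)/(H + s − 2f) = 1160 × (10983.8 − 43) / (10983.8 + 1160 − 2 × 43) = 1160 × 10940.8 / 12057.8 ≈ 1052.5 mm ≈ 1.05 m.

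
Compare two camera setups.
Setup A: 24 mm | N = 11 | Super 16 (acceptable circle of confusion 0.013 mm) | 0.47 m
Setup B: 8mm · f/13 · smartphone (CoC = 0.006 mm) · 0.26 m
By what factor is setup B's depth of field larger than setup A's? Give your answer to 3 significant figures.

Setup A: H = 24²/(11×0.013) + 24 ≈ 4052.0 mm; DoF = Df − Dn = 528.52 − 423.15 ≈ 105.37 mm.
Setup B: H = 8²/(13×0.006) + 8 ≈ 828.5 mm; DoF = Df − Dn = 375.25 − 198.91 ≈ 176.34 mm.
Ratio = 176.34 / 105.37 ≈ 1.67.

1.67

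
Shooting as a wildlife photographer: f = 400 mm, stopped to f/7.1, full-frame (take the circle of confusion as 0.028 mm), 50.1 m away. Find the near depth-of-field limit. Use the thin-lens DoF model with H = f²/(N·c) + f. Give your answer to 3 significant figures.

47.2 m

Hyperfocal distance H = f²/(N·c) + f = 400²/(7.1 × 0.028) + 400 = 160000/0.1988 + 400 ≈ 805229.0 mm ≈ 805.2 m.
Near limit Dn = s·(H − f)/(H + s − 2f) = 50100 × (805229.0 − 400) / (805229.0 + 50100 − 2 × 400) = 50100 × 804829.0 / 854529.0 ≈ 47186 mm ≈ 47.2 m.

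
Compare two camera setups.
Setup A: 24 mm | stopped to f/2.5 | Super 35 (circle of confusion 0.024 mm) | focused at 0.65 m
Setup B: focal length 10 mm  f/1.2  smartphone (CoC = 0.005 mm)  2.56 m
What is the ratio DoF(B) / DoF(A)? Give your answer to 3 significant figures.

9.42

Setup A: H = 24²/(2.5×0.024) + 24 ≈ 9624.0 mm; DoF = Df − Dn = 695.342 − 610.209 ≈ 85.133 mm.
Setup B: H = 10²/(1.2×0.005) + 10 ≈ 16676.7 mm; DoF = Df − Dn = 3022.43 − 2220.29 ≈ 802.14 mm.
Ratio = 802.14 / 85.133 ≈ 9.42.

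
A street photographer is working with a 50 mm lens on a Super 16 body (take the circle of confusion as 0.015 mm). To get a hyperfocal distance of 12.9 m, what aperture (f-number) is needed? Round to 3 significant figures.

f/13

Rearrange H = f²/(N·c) + f for N: N = f² / ((H − f)·c).
N = 50² / ((12900 − 50) × 0.015) = 2500 / 192.8 ≈ 13.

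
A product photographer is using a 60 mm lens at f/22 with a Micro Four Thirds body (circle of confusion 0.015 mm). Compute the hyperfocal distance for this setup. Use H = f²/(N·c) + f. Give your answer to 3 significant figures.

11.0 m

Hyperfocal distance H = f²/(N·c) + f = 60²/(22 × 0.015) + 60 = 3600/0.33 + 60 ≈ 10969.1 mm ≈ 11.0 m.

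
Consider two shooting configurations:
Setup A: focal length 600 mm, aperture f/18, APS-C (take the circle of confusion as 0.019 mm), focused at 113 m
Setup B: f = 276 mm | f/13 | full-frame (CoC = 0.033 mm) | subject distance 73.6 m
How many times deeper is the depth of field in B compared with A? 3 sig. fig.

Setup A: H = 600²/(18×0.019) + 600 ≈ 1053231.6 mm; DoF = Df − Dn = 126509 − 102098 ≈ 24411 mm.
Setup B: H = 276²/(13×0.033) + 276 ≈ 177842.4 mm; DoF = Df − Dn = 125370 − 52090 ≈ 73280 mm.
Ratio = 73280 / 24411 ≈ 3.00.

3.00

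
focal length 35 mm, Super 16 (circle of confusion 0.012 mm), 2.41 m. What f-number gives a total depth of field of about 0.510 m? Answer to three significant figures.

f/4.50

Write h = H − f = f²/(N·c). The thin-lens limits are Dn = s·h/(h + (s−f)) and Df = s·h/(h − (s−f)), so DoF = Df − Dn = 2·s·(s−f)·h / (h² − (s−f)²).
That is a quadratic in h: DoF·h² − 2·s·(s−f)·h − DoF·(s−f)² = 0 ⇒ h = (s−f)·(s + √(s² + DoF²)) / DoF = 2375 × (2410 + √(2410² + 510²)) / 510 = 2375 × (2410 + 2463.37) / 510 ≈ 22695 mm.
Then N = f²/(c·h) = 35² / (0.012 × 22695) = 1225 / 272.34 ≈ 4.50.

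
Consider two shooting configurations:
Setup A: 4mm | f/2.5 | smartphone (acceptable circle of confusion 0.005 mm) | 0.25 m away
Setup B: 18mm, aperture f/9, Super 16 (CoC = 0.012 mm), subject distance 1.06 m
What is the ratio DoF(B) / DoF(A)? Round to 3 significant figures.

8.39

Setup A: H = 4²/(2.5×0.005) + 4 ≈ 1284.0 mm; DoF = Df − Dn = 309.478 − 209.699 ≈ 99.779 mm.
Setup B: H = 18²/(9×0.012) + 18 ≈ 3018.0 mm; DoF = Df − Dn = 1624.11 − 786.74 ≈ 837.37 mm.
Ratio = 837.37 / 99.779 ≈ 8.39.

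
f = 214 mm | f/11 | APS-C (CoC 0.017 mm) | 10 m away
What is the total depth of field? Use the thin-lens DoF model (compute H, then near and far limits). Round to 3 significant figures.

0.800 m

Hyperfocal distance H = f²/(N·c) + f = 214²/(11 × 0.017) + 214 = 45796/0.187 + 214 ≈ 245112.4 mm ≈ 245.1 m.
Near limit Dn = s·(H − f)/(H + s − 2f) = 10000 × (245112.4 − 214) / (245112.4 + 10000 − 2 × 214) = 10000 × 244898.4 / 254684.4 ≈ 9615.76 mm.
Far limit Df = s·(H − f)/(H − s) = 10000 × (245112.4 − 214) / (245112.4 − 10000) = 10000 × 244898.4 / 235112.4 ≈ 10416.23 mm.
Depth of field = Df − Dn = 10416.23 − 9615.76 ≈ 800.47 mm ≈ 0.800 m.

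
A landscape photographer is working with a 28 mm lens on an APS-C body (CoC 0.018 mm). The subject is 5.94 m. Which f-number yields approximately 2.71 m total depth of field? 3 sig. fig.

Write h = H − f = f²/(N·c). The thin-lens limits are Dn = s·h/(h + (s−f)) and Df = s·h/(h − (s−f)), so DoF = Df − Dn = 2·s·(s−f)·h / (h² − (s−f)²).
That is a quadratic in h: DoF·h² − 2·s·(s−f)·h − DoF·(s−f)² = 0 ⇒ h = (s−f)·(s + √(s² + DoF²)) / DoF = 5912 × (5940 + √(5940² + 2710²)) / 2710 = 5912 × (5940 + 6528.99) / 2710 ≈ 27202 mm.
Then N = f²/(c·h) = 28² / (0.018 × 27202) = 784 / 489.63 ≈ 1.60.

f/1.60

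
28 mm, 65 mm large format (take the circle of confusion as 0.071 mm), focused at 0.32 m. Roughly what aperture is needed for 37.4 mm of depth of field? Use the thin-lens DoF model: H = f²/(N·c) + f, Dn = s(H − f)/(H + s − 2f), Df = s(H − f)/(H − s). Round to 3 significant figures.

Write h = H − f = f²/(N·c). The thin-lens limits are Dn = s·h/(h + (s−f)) and Df = s·h/(h − (s−f)), so DoF = Df − Dn = 2·s·(s−f)·h / (h² − (s−f)²).
That is a quadratic in h: DoF·h² − 2·s·(s−f)·h − DoF·(s−f)² = 0 ⇒ h = (s−f)·(s + √(s² + DoF²)) / DoF = 292 × (320 + √(320² + 37.4²)) / 37.4 = 292 × (320 + 322.178) / 37.4 ≈ 5013.8 mm.
Then N = f²/(c·h) = 28² / (0.071 × 5013.8) = 784 / 355.98 ≈ 2.20.

f/2.20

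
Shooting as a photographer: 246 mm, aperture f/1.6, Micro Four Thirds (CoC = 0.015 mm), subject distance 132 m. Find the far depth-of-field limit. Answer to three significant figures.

139 m

Hyperfocal distance H = f²/(N·c) + f = 246²/(1.6 × 0.015) + 246 = 60516/0.024 + 246 ≈ 2521746.0 mm ≈ 2522 m.
Far limit Df = s·(H − f)/(H − s) = 132000 × (2521746.0 − 246) / (2521746.0 − 132000) = 132000 × 2521500.0 / 2389746.0 ≈ 139278 mm ≈ 139 m.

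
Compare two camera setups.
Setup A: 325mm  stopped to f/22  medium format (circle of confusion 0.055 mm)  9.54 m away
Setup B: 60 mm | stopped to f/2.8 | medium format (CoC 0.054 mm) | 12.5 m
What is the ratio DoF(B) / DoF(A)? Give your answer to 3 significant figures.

8.82

Setup A: H = 325²/(22×0.055) + 325 ≈ 87618.4 mm; DoF = Df − Dn = 10665.9 − 8629.1 ≈ 2036.8 mm.
Setup B: H = 60²/(2.8×0.054) + 60 ≈ 23869.5 mm; DoF = Df − Dn = 26177 − 8210 ≈ 17967 mm.
Ratio = 17967 / 2036.8 ≈ 8.82.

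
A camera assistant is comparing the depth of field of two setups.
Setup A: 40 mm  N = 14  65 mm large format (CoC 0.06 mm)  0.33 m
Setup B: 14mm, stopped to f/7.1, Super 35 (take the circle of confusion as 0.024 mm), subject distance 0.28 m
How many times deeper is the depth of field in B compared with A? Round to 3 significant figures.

1.33

Setup A: H = 40²/(14×0.06) + 40 ≈ 1944.8 mm; DoF = Df − Dn = 389.27 − 286.40 ≈ 102.87 mm.
Setup B: H = 14²/(7.1×0.024) + 14 ≈ 1164.2 mm; DoF = Df − Dn = 364.23 − 227.41 ≈ 136.82 mm.
Ratio = 136.82 / 102.87 ≈ 1.33.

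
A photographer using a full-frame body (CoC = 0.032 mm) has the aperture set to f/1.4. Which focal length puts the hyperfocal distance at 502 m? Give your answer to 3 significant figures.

150 mm

From H = f²/(N·c) + f, with f ≪ H: f ≈ √(H·N·c) = √(502000 × 1.4 × 0.032) = √22490 ≈ 150.0 mm.
The +f correction barely moves this — solving exactly, f² + N·c·f − N·c·H = 0 ⇒ f = (−N·c + √((N·c)² + 4·N·c·H))/2 = (−0.0448 + √89958)/2 ≈ 149.94 mm, so f ≈ 150 mm.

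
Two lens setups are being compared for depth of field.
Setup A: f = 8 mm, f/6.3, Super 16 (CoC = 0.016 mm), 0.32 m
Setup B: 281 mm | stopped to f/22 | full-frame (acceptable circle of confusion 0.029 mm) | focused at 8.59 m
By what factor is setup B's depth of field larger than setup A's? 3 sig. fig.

2.79

Setup A: H = 8²/(6.3×0.016) + 8 ≈ 642.9 mm; DoF = Df − Dn = 629.18 − 214.56 ≈ 414.62 mm.
Setup B: H = 281²/(22×0.029) + 281 ≈ 124044.3 mm; DoF = Df − Dn = 9208.2 − 8049.6 ≈ 1158.6 mm.
Ratio = 1158.6 / 414.62 ≈ 2.79.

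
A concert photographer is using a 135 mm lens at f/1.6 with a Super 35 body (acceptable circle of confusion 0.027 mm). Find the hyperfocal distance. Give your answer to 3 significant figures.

422 m

Hyperfocal distance H = f²/(N·c) + f = 135²/(1.6 × 0.027) + 135 = 18225/0.0432 + 135 ≈ 422010.0 mm ≈ 422 m.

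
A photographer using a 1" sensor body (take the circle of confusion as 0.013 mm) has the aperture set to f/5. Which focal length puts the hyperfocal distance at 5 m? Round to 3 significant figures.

18.0 mm

From H = f²/(N·c) + f, with f ≪ H: f ≈ √(H·N·c) = √(5000 × 5 × 0.013) = √325.00 ≈ 18.03 mm.
The +f correction barely moves this — solving exactly, f² + N·c·f − N·c·H = 0 ⇒ f = (−N·c + √((N·c)² + 4·N·c·H))/2 = (−0.065 + √1300.0)/2 ≈ 17.995 mm, so f ≈ 18.0 mm.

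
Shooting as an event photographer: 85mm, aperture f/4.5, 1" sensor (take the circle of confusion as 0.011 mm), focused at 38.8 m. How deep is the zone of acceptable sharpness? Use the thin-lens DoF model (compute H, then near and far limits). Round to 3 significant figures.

Hyperfocal distance H = f²/(N·c) + f = 85²/(4.5 × 0.011) + 85 = 7225/0.0495 + 85 ≈ 146044.6 mm ≈ 146.0 m.
Near limit Dn = s·(H − f)/(H + s − 2f) = 38800 × (146044.6 − 85) / (146044.6 + 38800 − 2 × 85) = 38800 × 145959.6 / 184674.6 ≈ 30666 mm.
Far limit Df = s·(H − f)/(H − s) = 38800 × (146044.6 − 85) / (146044.6 − 38800) = 38800 × 145959.6 / 107244.6 ≈ 52807 mm.
Depth of field = Df − Dn = 52807 − 30666 ≈ 22141 mm ≈ 22.1 m.

22.1 m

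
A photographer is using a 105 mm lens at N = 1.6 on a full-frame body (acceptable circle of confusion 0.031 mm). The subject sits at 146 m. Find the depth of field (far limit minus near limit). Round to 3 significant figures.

Hyperfocal distance H = f²/(N·c) + f = 105²/(1.6 × 0.031) + 105 = 11025/0.0496 + 105 ≈ 222383.2 mm ≈ 222.4 m.
Near limit Dn = s·(H − f)/(H + s − 2f) = 146000 × (222383.2 − 105) / (222383.2 + 146000 − 2 × 105) = 146000 × 222278.2 / 368173.2 ≈ 88145 mm.
Far limit Df = s·(H − f)/(H − s) = 146000 × (222383.2 − 105) / (222383.2 − 146000) = 146000 × 222278.2 / 76383.2 ≈ 424866 mm.
Depth of field = Df − Dn = 424866 − 88145 ≈ 336721 mm ≈ 337 m.

337 m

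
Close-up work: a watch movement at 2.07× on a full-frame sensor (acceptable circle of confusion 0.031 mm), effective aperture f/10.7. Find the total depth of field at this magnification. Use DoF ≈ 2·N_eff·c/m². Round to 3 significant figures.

At magnification m, DoF ≈ 2·N_eff·c/m² = 2 × 10.7 × 0.031 / 2.07² = 0.6634 / 4.285 ≈ 0.155 mm.

0.155 mm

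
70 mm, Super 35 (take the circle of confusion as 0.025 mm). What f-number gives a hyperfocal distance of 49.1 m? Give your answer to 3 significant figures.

Rearrange H = f²/(N·c) + f for N: N = f² / ((H − f)·c).
N = 70² / ((49100 − 70) × 0.025) = 4900 / 1226 ≈ 4.

f/4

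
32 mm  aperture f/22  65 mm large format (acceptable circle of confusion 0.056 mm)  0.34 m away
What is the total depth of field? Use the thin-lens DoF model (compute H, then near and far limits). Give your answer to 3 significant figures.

292 mm

Hyperfocal distance H = f²/(N·c) + f = 32²/(22 × 0.056) + 32 = 1024/1.232 + 32 ≈ 863.2 mm ≈ 0.863 m.
Near limit Dn = s·(H − f)/(H + s − 2f) = 340 × (863.2 − 32) / (863.2 + 340 − 2 × 32) = 340 × 831.2 / 1139.2 ≈ 248.07 mm.
Far limit Df = s·(H − f)/(H − s) = 340 × (863.2 − 32) / (863.2 − 340) = 340 × 831.2 / 523.2 ≈ 540.16 mm.
Depth of field = Df − Dn = 540.16 − 248.07 ≈ 292.09 mm.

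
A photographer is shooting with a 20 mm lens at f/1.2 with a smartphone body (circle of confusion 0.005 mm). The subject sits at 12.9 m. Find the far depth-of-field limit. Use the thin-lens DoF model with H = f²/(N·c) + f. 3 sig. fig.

Hyperfocal distance H = f²/(N·c) + f = 20²/(1.2 × 0.005) + 20 = 400/0.006 + 20 ≈ 66686.7 mm ≈ 66.69 m.
Far limit Df = s·(H − f)/(H − s) = 12900 × (66686.7 − 20) / (66686.7 − 12900) = 12900 × 66666.7 / 53786.7 ≈ 15989 mm ≈ 16.0 m.

16.0 m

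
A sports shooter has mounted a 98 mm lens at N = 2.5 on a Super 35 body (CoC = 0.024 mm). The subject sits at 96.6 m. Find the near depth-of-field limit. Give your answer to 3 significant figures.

Hyperfocal distance H = f²/(N·c) + f = 98²/(2.5 × 0.024) + 98 = 9604/0.06 + 98 ≈ 160164.7 mm ≈ 160.2 m.
Near limit Dn = s·(H − f)/(H + s − 2f) = 96600 × (160164.7 − 98) / (160164.7 + 96600 − 2 × 98) = 96600 × 160066.7 / 256568.7 ≈ 60266 mm ≈ 60.3 m.

60.3 m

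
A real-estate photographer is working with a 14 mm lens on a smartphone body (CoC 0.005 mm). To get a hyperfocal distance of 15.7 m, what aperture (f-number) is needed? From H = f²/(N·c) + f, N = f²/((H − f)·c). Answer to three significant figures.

f/2.50

Rearrange H = f²/(N·c) + f for N: N = f² / ((H − f)·c).
N = 14² / ((15700 − 14) × 0.005) = 196 / 78.43 ≈ 2.50.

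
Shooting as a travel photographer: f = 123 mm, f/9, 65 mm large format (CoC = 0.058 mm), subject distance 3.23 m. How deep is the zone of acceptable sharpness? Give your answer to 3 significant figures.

0.701 m

Hyperfocal distance H = f²/(N·c) + f = 123²/(9 × 0.058) + 123 = 15129/0.522 + 123 ≈ 29105.8 mm ≈ 29.11 m.
Near limit Dn = s·(H − f)/(H + s − 2f) = 3230 × (29105.8 − 123) / (29105.8 + 3230 − 2 × 123) = 3230 × 28982.8 / 32089.8 ≈ 2917.26 mm.
Far limit Df = s·(H − f)/(H − s) = 3230 × (29105.8 − 123) / (29105.8 − 3230) = 3230 × 28982.8 / 25875.8 ≈ 3617.84 mm.
Depth of field = Df − Dn = 3617.84 − 2917.26 ≈ 700.58 mm ≈ 0.701 m.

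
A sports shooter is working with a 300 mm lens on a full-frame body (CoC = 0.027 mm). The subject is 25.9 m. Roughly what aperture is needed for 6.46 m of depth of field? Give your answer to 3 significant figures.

f/16

Write h = H − f = f²/(N·c). The thin-lens limits are Dn = s·h/(h + (s−f)) and Df = s·h/(h − (s−f)), so DoF = Df − Dn = 2·s·(s−f)·h / (h² − (s−f)²).
That is a quadratic in h: DoF·h² − 2·s·(s−f)·h − DoF·(s−f)² = 0 ⇒ h = (s−f)·(s + √(s² + DoF²)) / DoF = 25600 × (25900 + √(25900² + 6460²)) / 6460 = 25600 × (25900 + 26693.5) / 6460 ≈ 208420 mm.
Then N = f²/(c·h) = 300² / (0.027 × 208420) = 90000 / 5627.3 ≈ 16.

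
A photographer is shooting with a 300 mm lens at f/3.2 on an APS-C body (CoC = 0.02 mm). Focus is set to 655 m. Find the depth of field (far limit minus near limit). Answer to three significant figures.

Hyperfocal distance H = f²/(N·c) + f = 300²/(3.2 × 0.02) + 300 = 90000/0.064 + 300 ≈ 1406550.0 mm ≈ 1407 m.
Near limit Dn = s·(H − f)/(H + s − 2f) = 655000 × (1406550.0 − 300) / (1406550.0 + 655000 − 2 × 300) = 655000 × 1406250.0 / 2060950.0 ≈ 446927 mm.
Far limit Df = s·(H − f)/(H − s) = 655000 × (1406550.0 − 300) / (1406550.0 − 655000) = 655000 × 1406250.0 / 751550.0 ≈ 1225592 mm.
Depth of field = Df − Dn = 1225592 − 446927 ≈ 778665 mm ≈ 779 m.

779 m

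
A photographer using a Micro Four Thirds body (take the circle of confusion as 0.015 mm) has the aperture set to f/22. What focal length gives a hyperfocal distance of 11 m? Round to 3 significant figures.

60.1 mm

From H = f²/(N·c) + f, with f ≪ H: f ≈ √(H·N·c) = √(11000 × 22 × 0.015) = √3630.0 ≈ 60.25 mm.
Exact: f² + N·c·f − N·c·H = 0 ⇒ f = (−N·c + √((N·c)² + 4·N·c·H))/2 = (−0.33 + √14520)/2 ≈ 60.085 mm ≈ 60.1 mm.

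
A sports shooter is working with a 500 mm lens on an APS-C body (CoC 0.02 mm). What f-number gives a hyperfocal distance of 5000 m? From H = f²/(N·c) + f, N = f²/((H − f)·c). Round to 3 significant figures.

f/2.50

Rearrange H = f²/(N·c) + f for N: N = f² / ((H − f)·c).
N = 500² / ((5000000 − 500) × 0.02) = 250000 / 99990 ≈ 2.50.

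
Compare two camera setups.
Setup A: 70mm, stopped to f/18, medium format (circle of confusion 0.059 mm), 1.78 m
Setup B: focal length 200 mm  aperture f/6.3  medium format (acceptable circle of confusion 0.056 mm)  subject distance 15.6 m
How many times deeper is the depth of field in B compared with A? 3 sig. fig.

Setup A: H = 70²/(18×0.059) + 70 ≈ 4683.9 mm; DoF = Df − Dn = 2828.2 − 1298.7 ≈ 1529.5 mm.
Setup B: H = 200²/(6.3×0.056) + 200 ≈ 113578.7 mm; DoF = Df − Dn = 18052.0 − 13734.5 ≈ 4317.5 mm.
Ratio = 4317.5 / 1529.5 ≈ 2.82.

2.82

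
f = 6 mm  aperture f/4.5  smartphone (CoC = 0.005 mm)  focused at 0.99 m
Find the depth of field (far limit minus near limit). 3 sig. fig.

1.96 m

Hyperfocal distance H = f²/(N·c) + f = 6²/(4.5 × 0.005) + 6 = 36/0.0225 + 6 ≈ 1606.0 mm ≈ 1.606 m.
Near limit Dn = s·(H − f)/(H + s − 2f) = 990 × (1606.0 − 6) / (1606.0 + 990 − 2 × 6) = 990 × 1600.0 / 2584.0 ≈ 613.0 mm.
Far limit Df = s·(H − f)/(H − s) = 990 × (1606.0 − 6) / (1606.0 − 990) = 990 × 1600.0 / 616.0 ≈ 2571.4 mm.
Depth of field = Df − Dn = 2571.4 − 613.0 ≈ 1958.4 mm ≈ 1.96 m.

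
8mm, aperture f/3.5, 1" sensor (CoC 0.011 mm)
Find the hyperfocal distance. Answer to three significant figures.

1.67 m

Hyperfocal distance H = f²/(N·c) + f = 8²/(3.5 × 0.011) + 8 = 64/0.0385 + 8 ≈ 1670.3 mm ≈ 1.67 m.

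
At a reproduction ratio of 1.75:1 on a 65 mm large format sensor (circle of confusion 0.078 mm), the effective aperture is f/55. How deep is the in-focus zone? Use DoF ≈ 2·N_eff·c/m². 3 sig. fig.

2.80 mm

At magnification m, DoF ≈ 2·N_eff·c/m² = 2 × 55 × 0.078 / 1.75² = 8.58 / 3.062 ≈ 2.8 mm.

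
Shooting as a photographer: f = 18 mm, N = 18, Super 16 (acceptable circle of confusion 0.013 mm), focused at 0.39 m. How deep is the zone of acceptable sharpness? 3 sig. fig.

Hyperfocal distance H = f²/(N·c) + f = 18²/(18 × 0.013) + 18 = 324/0.234 + 18 ≈ 1402.6 mm ≈ 1.403 m.
Near limit Dn = s·(H − f)/(H + s − 2f) = 390 × (1402.6 − 18) / (1402.6 + 390 − 2 × 18) = 390 × 1384.6 / 1756.6 ≈ 307.41 mm.
Far limit Df = s·(H − f)/(H − s) = 390 × (1402.6 − 18) / (1402.6 − 390) = 390 × 1384.6 / 1012.6 ≈ 533.27 mm.
Depth of field = Df − Dn = 533.27 − 307.41 ≈ 225.86 mm.

226 mm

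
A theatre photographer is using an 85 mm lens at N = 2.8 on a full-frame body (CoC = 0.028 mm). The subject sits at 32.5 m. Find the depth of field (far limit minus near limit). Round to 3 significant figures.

Hyperfocal distance H = f²/(N·c) + f = 85²/(2.8 × 0.028) + 85 = 7225/0.0784 + 85 ≈ 92240.6 mm ≈ 92.24 m.
Near limit Dn = s·(H − f)/(H + s − 2f) = 32500 × (92240.6 − 85) / (92240.6 + 32500 − 2 × 85) = 32500 × 92155.6 / 124570.6 ≈ 24043 mm.
Far limit Df = s·(H − f)/(H − s) = 32500 × (92240.6 − 85) / (92240.6 − 32500) = 32500 × 92155.6 / 59740.6 ≈ 50134 mm.
Depth of field = Df − Dn = 50134 − 24043 ≈ 26091 mm ≈ 26.1 m.

26.1 m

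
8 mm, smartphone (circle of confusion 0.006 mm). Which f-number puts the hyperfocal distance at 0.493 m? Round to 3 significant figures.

f/22

Rearrange H = f²/(N·c) + f for N: N = f² / ((H − f)·c).
N = 8² / ((493 − 8) × 0.006) = 64 / 2.910 ≈ 22.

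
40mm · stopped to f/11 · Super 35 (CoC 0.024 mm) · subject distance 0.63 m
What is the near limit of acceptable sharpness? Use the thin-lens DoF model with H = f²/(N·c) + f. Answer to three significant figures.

Hyperfocal distance H = f²/(N·c) + f = 40²/(11 × 0.024) + 40 = 1600/0.264 + 40 ≈ 6100.6 mm ≈ 6.101 m.
Near limit Dn = s·(H − f)/(H + s − 2f) = 630 × (6100.6 − 40) / (6100.6 + 630 − 2 × 40) = 630 × 6060.6 / 6650.6 ≈ 574.11 mm ≈ 0.574 m.

0.574 m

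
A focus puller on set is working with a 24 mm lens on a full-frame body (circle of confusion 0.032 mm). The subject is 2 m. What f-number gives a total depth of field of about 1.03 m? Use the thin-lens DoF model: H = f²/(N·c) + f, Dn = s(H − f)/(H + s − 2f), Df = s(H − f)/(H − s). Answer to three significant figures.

f/2.21

Write h = H − f = f²/(N·c). The thin-lens limits are Dn = s·h/(h + (s−f)) and Df = s·h/(h − (s−f)), so DoF = Df − Dn = 2·s·(s−f)·h / (h² − (s−f)²).
That is a quadratic in h: DoF·h² − 2·s·(s−f)·h − DoF·(s−f)² = 0 ⇒ h = (s−f)·(s + √(s² + DoF²)) / DoF = 1976 × (2000 + √(2000² + 1030²)) / 1030 = 1976 × (2000 + 2249.64) / 1030 ≈ 8152.7 mm.
Then N = f²/(c·h) = 24² / (0.032 × 8152.7) = 576 / 260.89 ≈ 2.21.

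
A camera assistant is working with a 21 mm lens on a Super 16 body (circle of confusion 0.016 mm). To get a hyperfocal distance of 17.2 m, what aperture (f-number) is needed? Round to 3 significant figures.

Rearrange H = f²/(N·c) + f for N: N = f² / ((H − f)·c).
N = 21² / ((17200 − 21) × 0.016) = 441 / 274.9 ≈ 1.60.

f/1.60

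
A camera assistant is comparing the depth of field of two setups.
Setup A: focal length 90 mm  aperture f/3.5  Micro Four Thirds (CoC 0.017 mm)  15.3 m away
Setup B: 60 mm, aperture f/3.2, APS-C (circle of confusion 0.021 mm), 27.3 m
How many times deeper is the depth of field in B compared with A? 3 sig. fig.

Setup A: H = 90²/(3.5×0.017) + 90 ≈ 136224.5 mm; DoF = Df − Dn = 17224.4 − 13762.4 ≈ 3462.0 mm.
Setup B: H = 60²/(3.2×0.021) + 60 ≈ 53631.4 mm; DoF = Df − Dn = 55542 − 18098 ≈ 37444 mm.
Ratio = 37444 / 3462.0 ≈ 10.8.

10.8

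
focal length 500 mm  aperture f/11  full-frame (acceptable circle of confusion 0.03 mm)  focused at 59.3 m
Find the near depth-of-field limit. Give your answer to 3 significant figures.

Hyperfocal distance H = f²/(N·c) + f = 500²/(11 × 0.03) + 500 = 250000/0.33 + 500 ≈ 758075.8 mm ≈ 758.1 m.
Near limit Dn = s·(H − f)/(H + s − 2f) = 59300 × (758075.8 − 500) / (758075.8 + 59300 − 2 × 500) = 59300 × 757575.8 / 816375.8 ≈ 55029 mm ≈ 55.0 m.

55.0 m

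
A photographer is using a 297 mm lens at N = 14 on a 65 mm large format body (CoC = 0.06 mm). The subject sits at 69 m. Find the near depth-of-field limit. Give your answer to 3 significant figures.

Hyperfocal distance H = f²/(N·c) + f = 297²/(14 × 0.06) + 297 = 88209/0.84 + 297 ≈ 105307.7 mm ≈ 105.3 m.
Near limit Dn = s·(H − f)/(H + s − 2f) = 69000 × (105307.7 − 297) / (105307.7 + 69000 − 2 × 297) = 69000 × 105010.7 / 173713.7 ≈ 41711 mm ≈ 41.7 m.

41.7 m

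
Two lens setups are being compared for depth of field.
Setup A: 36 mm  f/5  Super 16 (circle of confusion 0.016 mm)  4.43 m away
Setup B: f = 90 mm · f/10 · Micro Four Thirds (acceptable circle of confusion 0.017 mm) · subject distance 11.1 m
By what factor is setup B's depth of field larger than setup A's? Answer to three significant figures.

2.09

Setup A: H = 36²/(5×0.016) + 36 ≈ 16236.0 mm; DoF = Df − Dn = 6078.8 − 3484.8 ≈ 2594.0 mm.
Setup B: H = 90²/(10×0.017) + 90 ≈ 47737.1 mm; DoF = Df − Dn = 14435.7 − 9016.5 ≈ 5419.2 mm.
Ratio = 5419.2 / 2594.0 ≈ 2.09.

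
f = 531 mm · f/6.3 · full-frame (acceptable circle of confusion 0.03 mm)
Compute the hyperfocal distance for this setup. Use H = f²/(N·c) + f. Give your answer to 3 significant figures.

1490 m

Hyperfocal distance H = f²/(N·c) + f = 531²/(6.3 × 0.03) + 531 = 281961/0.189 + 531 ≈ 1492388.1 mm ≈ 1490 m.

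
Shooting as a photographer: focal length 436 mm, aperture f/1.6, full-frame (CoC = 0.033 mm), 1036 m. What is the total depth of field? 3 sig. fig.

Hyperfocal distance H = f²/(N·c) + f = 436²/(1.6 × 0.033) + 436 = 190096/0.0528 + 436 ≈ 3600739.0 mm ≈ 3601 m.
Near limit Dn = s·(H − f)/(H + s − 2f) = 1036000 × (3600739.0 − 436) / (3600739.0 + 1036000 − 2 × 436) = 1036000 × 3600303.0 / 4635867.0 ≈ 804577 mm.
Far limit Df = s·(H − f)/(H − s) = 1036000 × (3600739.0 − 436) / (3600739.0 − 1036000) = 1036000 × 3600303.0 / 2564739.0 ≈ 1454305 mm.
Depth of field = Df − Dn = 1454305 − 804577 ≈ 649728 mm ≈ 650 m.

650 m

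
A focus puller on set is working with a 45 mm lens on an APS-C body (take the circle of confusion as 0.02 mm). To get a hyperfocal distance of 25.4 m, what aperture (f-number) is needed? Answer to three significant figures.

f/3.99

Rearrange H = f²/(N·c) + f for N: N = f² / ((H − f)·c).
N = 45² / ((25400 − 45) × 0.02) = 2025 / 507.1 ≈ 3.99.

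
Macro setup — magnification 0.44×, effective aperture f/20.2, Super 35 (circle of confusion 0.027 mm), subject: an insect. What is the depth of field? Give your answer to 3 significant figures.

5.63 mm

At magnification m, DoF ≈ 2·N_eff·c/m² = 2 × 20.2 × 0.027 / 0.44² = 1.091 / 0.1936 ≈ 5.63 mm.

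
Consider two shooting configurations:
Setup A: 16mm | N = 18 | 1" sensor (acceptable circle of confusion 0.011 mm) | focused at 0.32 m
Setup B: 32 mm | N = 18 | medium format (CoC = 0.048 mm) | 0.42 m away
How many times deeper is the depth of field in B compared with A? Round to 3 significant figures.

1.93

Setup A: H = 16²/(18×0.011) + 16 ≈ 1308.9 mm; DoF = Df − Dn = 418.37 − 259.08 ≈ 159.29 mm.
Setup B: H = 32²/(18×0.048) + 32 ≈ 1217.2 mm; DoF = Df − Dn = 624.42 − 316.41 ≈ 308.01 mm.
Ratio = 308.01 / 159.29 ≈ 1.93.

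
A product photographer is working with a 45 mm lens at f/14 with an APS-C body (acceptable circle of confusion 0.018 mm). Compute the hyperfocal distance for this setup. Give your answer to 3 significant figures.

8.08 m

Hyperfocal distance H = f²/(N·c) + f = 45²/(14 × 0.018) + 45 = 2025/0.252 + 45 ≈ 8080.7 mm ≈ 8.08 m.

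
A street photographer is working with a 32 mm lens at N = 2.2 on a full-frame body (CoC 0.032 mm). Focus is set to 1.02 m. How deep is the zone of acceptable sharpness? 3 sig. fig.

Hyperfocal distance H = f²/(N·c) + f = 32²/(2.2 × 0.032) + 32 = 1024/0.0704 + 32 ≈ 14577.5 mm ≈ 14.58 m.
Near limit Dn = s·(H − f)/(H + s − 2f) = 1020 × (14577.5 − 32) / (14577.5 + 1020 − 2 × 32) = 1020 × 14545.5 / 15533.5 ≈ 955.12 mm.
Far limit Df = s·(H − f)/(H − s) = 1020 × (14577.5 − 32) / (14577.5 − 1020) = 1020 × 14545.5 / 13557.5 ≈ 1094.33 mm.
Depth of field = Df − Dn = 1094.33 − 955.12 ≈ 139.21 mm.

139 mm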